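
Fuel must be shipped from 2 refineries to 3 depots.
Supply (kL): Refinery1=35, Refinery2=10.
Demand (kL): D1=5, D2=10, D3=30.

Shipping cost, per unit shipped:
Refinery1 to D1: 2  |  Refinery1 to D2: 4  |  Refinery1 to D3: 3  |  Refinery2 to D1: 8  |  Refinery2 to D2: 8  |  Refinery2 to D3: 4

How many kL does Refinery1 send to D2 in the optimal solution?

10

Optimal shipments:
  Refinery1 to D1: 5 × 2 = 10
  Refinery1 to D2: 10 × 4 = 40
  Refinery1 to D3: 20 × 3 = 60
  Refinery2 to D3: 10 × 4 = 40
Total cost = 150.
So Refinery1→D2 carries 10 kL.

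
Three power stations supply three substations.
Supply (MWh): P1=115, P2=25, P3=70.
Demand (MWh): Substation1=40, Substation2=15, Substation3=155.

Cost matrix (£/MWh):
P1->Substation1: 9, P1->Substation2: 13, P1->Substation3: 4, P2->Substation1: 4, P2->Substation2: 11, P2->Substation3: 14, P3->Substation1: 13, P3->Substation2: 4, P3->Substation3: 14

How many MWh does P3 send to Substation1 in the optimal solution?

The minimum-cost plan:
  P1->Substation3: 115 × £4 = £460
  P2->Substation1: 25 × £4 = £100
  P3->Substation1: 15 × £13 = £195
  P3->Substation2: 15 × £4 = £60
  P3->Substation3: 40 × £14 = £560
Total cost = £1375.
So P3→Substation1 carries 15 MWh.

15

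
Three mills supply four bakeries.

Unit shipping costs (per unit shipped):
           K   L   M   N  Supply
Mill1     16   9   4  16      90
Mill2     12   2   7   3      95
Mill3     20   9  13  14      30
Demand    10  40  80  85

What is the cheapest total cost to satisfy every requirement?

1025

A cheapest plan:
  Mill1–K: 10 × 16 = 160
  Mill1–M: 80 × 4 = 320
  Mill2–L: 10 × 2 = 20
  Mill2–N: 85 × 3 = 255
  Mill3–L: 30 × 9 = 270
Total = 160 + 320 + 20 + 255 + 270 = 1025.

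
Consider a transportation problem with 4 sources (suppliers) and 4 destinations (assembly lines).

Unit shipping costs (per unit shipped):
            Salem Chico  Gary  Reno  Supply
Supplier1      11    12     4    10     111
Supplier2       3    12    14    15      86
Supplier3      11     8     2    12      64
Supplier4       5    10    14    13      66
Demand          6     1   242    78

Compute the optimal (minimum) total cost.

2578

An optimal shipping plan:
  Supplier1–Gary: 111 × 4 = 444
  Supplier2–Salem: 6 × 3 = 18
  Supplier2–Gary: 67 × 14 = 938
  Supplier2–Reno: 13 × 15 = 195
  Supplier3–Gary: 64 × 2 = 128
  Supplier4–Chico: 1 × 10 = 10
  Supplier4–Reno: 65 × 13 = 845
Total = 444 + 18 + 938 + 195 + 128 + 10 + 845 = 2578.
(Supply check: Supplier1 ships 111; Supplier2 ships 86; Supplier3 ships 64; Supplier4 ships 66.)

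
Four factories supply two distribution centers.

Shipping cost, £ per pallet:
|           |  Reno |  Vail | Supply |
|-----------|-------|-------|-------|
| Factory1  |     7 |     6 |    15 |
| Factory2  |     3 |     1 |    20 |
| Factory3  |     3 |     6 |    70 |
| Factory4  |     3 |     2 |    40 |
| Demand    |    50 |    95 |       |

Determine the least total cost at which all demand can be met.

460

A cheapest plan:
  Factory1–Vail: 15 × £6 = £90
  Factory2–Vail: 20 × £1 = £20
  Factory3–Reno: 50 × £3 = £150
  Factory3–Vail: 20 × £6 = £120
  Factory4–Vail: 40 × £2 = £80
Total = 90 + 20 + 150 + 120 + 80 = £460.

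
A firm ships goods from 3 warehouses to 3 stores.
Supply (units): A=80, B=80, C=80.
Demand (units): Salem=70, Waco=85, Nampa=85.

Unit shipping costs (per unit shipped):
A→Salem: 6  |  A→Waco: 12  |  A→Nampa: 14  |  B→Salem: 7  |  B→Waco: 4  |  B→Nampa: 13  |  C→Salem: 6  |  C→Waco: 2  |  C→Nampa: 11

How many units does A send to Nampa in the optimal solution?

10

The minimum-cost plan:
  A to Salem: 70 units
  A to Nampa: 10 units
  B to Waco: 5 units
  B to Nampa: 75 units
  C to Waco: 80 units
Total cost = 1715.
So A→Nampa carries 10 units.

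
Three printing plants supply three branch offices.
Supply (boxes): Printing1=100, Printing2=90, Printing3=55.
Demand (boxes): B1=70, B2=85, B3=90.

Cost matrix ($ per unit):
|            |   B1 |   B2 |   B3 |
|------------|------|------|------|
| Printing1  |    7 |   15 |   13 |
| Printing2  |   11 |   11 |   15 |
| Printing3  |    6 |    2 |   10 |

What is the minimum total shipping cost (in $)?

An optimal shipping plan:
  Printing1–B1: 70 × $7 = $490
  Printing1–B3: 30 × $13 = $390
  Printing2–B2: 30 × $11 = $330
  Printing2–B3: 60 × $15 = $900
  Printing3–B2: 55 × $2 = $110
Total = 490 + 390 + 330 + 900 + 110 = $2220.

2220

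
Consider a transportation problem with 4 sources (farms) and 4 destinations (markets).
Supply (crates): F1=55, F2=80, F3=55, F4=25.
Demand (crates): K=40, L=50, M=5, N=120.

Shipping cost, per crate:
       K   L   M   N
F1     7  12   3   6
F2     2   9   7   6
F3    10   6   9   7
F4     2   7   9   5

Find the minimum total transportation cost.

1095

Optimal allocation:
  F1 to M: 5 × 3 = 15
  F1 to N: 50 × 6 = 300
  F2 to K: 40 × 2 = 80
  F2 to N: 40 × 6 = 240
  F3 to L: 50 × 6 = 300
  F3 to N: 5 × 7 = 35
  F4 to N: 25 × 5 = 125
Total = 15 + 300 + 80 + 240 + 300 + 35 + 125 = 1095.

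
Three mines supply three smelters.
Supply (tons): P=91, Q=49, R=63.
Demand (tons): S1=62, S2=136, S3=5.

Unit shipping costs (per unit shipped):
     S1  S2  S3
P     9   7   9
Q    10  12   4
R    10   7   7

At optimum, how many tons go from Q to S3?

5

Optimal shipments:
  P→S1: 18 × 9 = 162
  P→S2: 73 × 7 = 511
  Q→S1: 44 × 10 = 440
  Q→S3: 5 × 4 = 20
  R→S2: 63 × 7 = 441
Total cost = 1574.
So Q→S3 carries 5 tons.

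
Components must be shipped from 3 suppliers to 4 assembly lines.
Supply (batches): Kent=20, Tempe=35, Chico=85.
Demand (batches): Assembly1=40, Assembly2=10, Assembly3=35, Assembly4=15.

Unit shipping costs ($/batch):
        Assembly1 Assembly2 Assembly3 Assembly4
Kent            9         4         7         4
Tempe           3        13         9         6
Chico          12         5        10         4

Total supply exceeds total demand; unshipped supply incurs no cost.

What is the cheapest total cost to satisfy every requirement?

Optimal allocation:
  Kent→Assembly3: 20 × $7 = $140
  Tempe→Assembly1: 35 × $3 = $105
  Chico→Assembly1: 5 × $12 = $60
  Chico→Assembly2: 10 × $5 = $50
  Chico→Assembly3: 15 × $10 = $150
  Chico→Assembly4: 15 × $4 = $60
Total = 140 + 105 + 60 + 50 + 150 + 60 = $565.

565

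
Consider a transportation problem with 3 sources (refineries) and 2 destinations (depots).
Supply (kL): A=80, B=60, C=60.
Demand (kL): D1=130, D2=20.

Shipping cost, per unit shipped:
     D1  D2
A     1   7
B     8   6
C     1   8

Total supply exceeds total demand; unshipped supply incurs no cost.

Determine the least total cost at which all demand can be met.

250

A cheapest plan:
  A->D1: 70 × 1 = 70
  B->D2: 20 × 6 = 120
  C->D1: 60 × 1 = 60
Total = 70 + 120 + 60 = 250.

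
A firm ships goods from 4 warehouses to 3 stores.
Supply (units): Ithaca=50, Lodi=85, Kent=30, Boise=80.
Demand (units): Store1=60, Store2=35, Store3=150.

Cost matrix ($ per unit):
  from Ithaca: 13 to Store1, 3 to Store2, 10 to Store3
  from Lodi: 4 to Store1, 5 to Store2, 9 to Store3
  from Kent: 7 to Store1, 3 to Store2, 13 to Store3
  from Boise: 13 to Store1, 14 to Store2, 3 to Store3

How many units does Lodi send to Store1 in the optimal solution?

Optimal shipments:
  Ithaca to Store2: 5 × $3 = $15
  Ithaca to Store3: 45 × $10 = $450
  Lodi to Store1: 60 × $4 = $240
  Lodi to Store3: 25 × $9 = $225
  Kent to Store2: 30 × $3 = $90
  Boise to Store3: 80 × $3 = $240
Total cost = $1260.
So Lodi→Store1 carries 60 units.

60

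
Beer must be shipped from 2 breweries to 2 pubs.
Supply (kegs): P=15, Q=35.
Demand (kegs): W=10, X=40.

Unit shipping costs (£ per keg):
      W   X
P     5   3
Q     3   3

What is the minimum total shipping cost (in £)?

Optimal allocation:
  P->X: 15 × £3 = £45
  Q->W: 10 × £3 = £30
  Q->X: 25 × £3 = £75
Total = 45 + 30 + 75 = £150.

150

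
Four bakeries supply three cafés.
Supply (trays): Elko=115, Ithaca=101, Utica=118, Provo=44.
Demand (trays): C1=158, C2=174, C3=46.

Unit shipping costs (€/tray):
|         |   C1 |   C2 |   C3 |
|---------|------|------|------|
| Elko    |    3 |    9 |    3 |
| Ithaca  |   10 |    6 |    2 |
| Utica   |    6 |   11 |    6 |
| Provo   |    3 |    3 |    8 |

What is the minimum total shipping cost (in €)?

1936

An optimal shipping plan:
  Elko->C1: 69 × €3 = €207
  Elko->C3: 46 × €3 = €138
  Ithaca->C2: 101 × €6 = €606
  Utica->C1: 89 × €6 = €534
  Utica->C2: 29 × €11 = €319
  Provo->C2: 44 × €3 = €132
Total = 207 + 138 + 606 + 534 + 319 + 132 = €1936.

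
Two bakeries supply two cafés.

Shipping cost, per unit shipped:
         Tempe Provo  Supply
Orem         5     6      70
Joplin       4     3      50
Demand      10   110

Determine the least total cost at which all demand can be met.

An optimal shipping plan:
  Orem->Tempe: 10 × 5 = 50
  Orem->Provo: 60 × 6 = 360
  Joplin->Provo: 50 × 3 = 150
Total = 50 + 360 + 150 = 560.

560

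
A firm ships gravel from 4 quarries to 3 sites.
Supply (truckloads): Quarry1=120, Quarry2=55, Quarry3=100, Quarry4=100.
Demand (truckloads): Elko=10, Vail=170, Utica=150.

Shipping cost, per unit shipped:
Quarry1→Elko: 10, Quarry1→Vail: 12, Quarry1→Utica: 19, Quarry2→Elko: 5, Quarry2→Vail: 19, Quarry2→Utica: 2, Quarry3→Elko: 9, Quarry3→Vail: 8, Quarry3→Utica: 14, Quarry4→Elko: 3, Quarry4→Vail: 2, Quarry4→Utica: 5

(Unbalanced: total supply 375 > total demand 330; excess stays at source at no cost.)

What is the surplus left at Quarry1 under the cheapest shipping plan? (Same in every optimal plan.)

45

Minimum-cost shipments:
  Quarry1–Elko: 10 × 10 = 100
  Quarry1–Vail: 65 × 12 = 780
  Quarry2–Utica: 55 × 2 = 110
  Quarry3–Vail: 100 × 8 = 800
  Quarry4–Vail: 5 × 2 = 10
  Quarry4–Utica: 95 × 5 = 475
Total cost = 2275.
Quarry1 ships 75 of its 120, leaving 45.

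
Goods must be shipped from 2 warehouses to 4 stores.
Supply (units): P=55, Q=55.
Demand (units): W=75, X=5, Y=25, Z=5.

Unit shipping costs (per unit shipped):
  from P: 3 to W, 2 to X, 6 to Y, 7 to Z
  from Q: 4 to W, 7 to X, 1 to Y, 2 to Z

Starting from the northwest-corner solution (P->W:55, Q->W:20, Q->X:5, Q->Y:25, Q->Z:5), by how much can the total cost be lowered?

20

Current plan cost = 55·3 + 20·4 + 5·7 + 25·1 + 5·2 = 315.
Optimal plan:
  P–W: 50 × 3 = 150
  P–X: 5 × 2 = 10
  Q–W: 25 × 4 = 100
  Q–Y: 25 × 1 = 25
  Q–Z: 5 × 2 = 10
Optimal cost = 295.
Saving = 315 − 295 = 20.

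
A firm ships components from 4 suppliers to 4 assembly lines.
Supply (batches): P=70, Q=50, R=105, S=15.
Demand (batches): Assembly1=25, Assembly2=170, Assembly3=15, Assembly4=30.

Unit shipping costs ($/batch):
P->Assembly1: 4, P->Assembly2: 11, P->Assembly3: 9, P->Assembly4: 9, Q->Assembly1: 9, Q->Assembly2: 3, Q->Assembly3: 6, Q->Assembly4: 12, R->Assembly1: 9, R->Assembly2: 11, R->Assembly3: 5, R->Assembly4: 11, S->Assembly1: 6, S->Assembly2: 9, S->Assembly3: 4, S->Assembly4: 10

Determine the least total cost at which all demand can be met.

Optimal allocation:
  P->Assembly1: 25 × $4 = $100
  P->Assembly2: 15 × $11 = $165
  P->Assembly4: 30 × $9 = $270
  Q->Assembly2: 50 × $3 = $150
  R->Assembly2: 90 × $11 = $990
  R->Assembly3: 15 × $5 = $75
  S->Assembly2: 15 × $9 = $135
Total = 100 + 165 + 270 + 150 + 990 + 75 + 135 = $1885.

1885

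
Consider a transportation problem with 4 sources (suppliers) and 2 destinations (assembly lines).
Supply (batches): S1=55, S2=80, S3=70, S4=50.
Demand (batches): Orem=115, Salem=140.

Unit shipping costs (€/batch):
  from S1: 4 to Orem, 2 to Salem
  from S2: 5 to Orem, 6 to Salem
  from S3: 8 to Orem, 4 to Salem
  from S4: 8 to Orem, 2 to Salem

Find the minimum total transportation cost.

960

A cheapest plan:
  S1–Orem: 35 × €4 = €140
  S1–Salem: 20 × €2 = €40
  S2–Orem: 80 × €5 = €400
  S3–Salem: 70 × €4 = €280
  S4–Salem: 50 × €2 = €100
Total = 140 + 40 + 400 + 280 + 100 = €960.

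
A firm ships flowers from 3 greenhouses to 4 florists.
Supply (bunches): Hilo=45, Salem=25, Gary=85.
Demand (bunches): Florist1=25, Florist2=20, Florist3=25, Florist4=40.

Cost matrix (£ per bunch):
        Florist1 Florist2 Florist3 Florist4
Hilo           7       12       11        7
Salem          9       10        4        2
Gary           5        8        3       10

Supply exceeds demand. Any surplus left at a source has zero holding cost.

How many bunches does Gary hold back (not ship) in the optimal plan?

15

Minimum-cost shipments:
  Hilo–Florist4: 15 × £7 = £105
  Salem–Florist4: 25 × £2 = £50
  Gary–Florist1: 25 × £5 = £125
  Gary–Florist2: 20 × £8 = £160
  Gary–Florist3: 25 × £3 = £75
Total cost = £515.
Gary ships 70 of its 85, leaving 15.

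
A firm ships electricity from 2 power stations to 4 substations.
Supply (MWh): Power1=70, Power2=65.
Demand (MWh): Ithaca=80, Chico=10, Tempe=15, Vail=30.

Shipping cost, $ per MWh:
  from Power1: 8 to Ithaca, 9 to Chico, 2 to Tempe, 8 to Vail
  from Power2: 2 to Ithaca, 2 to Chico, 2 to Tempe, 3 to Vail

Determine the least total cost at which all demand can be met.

600

Optimal allocation:
  Power1->Ithaca: 25 × $8 = $200
  Power1->Tempe: 15 × $2 = $30
  Power1->Vail: 30 × $8 = $240
  Power2->Ithaca: 55 × $2 = $110
  Power2->Chico: 10 × $2 = $20
Total = 200 + 30 + 240 + 110 + 20 = $600.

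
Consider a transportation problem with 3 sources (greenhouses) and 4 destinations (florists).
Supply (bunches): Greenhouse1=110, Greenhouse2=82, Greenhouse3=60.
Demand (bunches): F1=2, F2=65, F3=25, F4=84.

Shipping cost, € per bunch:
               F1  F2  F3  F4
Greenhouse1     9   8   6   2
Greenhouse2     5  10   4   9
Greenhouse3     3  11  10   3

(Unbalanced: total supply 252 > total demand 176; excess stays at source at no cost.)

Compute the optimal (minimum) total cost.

A cheapest plan:
  Greenhouse1 to F2: 65 × €8 = €520
  Greenhouse1 to F4: 45 × €2 = €90
  Greenhouse2 to F3: 25 × €4 = €100
  Greenhouse3 to F1: 2 × €3 = €6
  Greenhouse3 to F4: 39 × €3 = €117
Total = 520 + 90 + 100 + 6 + 117 = €833.

833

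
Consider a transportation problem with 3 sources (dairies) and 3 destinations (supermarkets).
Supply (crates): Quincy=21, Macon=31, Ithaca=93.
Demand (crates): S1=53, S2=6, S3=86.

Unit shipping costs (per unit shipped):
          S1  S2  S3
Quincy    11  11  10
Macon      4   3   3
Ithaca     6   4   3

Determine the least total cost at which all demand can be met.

643

An optimal shipping plan:
  Quincy→S1: 21 × 11 = 231
  Macon→S1: 31 × 4 = 124
  Ithaca→S1: 1 × 6 = 6
  Ithaca→S2: 6 × 4 = 24
  Ithaca→S3: 86 × 3 = 258
Total = 231 + 124 + 6 + 24 + 258 = 643.
(Supply check: Quincy ships 21; Macon ships 31; Ithaca ships 93.)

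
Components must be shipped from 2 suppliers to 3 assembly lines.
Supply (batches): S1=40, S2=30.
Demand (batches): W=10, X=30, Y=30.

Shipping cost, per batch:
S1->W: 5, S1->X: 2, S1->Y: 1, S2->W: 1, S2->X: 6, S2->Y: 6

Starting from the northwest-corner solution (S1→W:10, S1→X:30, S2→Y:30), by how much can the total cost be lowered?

Current plan cost = 10·5 + 30·2 + 30·6 = 290.
Optimal plan:
  S1->X: 10 × 2 = 20
  S1->Y: 30 × 1 = 30
  S2->W: 10 × 1 = 10
  S2->X: 20 × 6 = 120
Optimal cost = 180.
Saving = 290 − 180 = 110.

110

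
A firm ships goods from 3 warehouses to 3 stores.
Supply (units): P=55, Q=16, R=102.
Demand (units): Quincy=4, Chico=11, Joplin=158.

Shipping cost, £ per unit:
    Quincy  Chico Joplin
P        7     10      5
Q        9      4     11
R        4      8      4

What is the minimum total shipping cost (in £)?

An optimal shipping plan:
  P to Joplin: 55 × £5 = £275
  Q to Quincy: 4 × £9 = £36
  Q to Chico: 11 × £4 = £44
  Q to Joplin: 1 × £11 = £11
  R to Joplin: 102 × £4 = £408
Total = 275 + 36 + 44 + 11 + 408 = £774.

774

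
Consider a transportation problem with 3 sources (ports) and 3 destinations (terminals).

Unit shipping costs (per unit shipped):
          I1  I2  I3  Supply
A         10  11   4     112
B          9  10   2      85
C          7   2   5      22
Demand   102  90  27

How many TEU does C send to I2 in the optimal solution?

The minimum-cost plan:
  A–I1: 44 TEU
  A–I2: 68 TEU
  B–I1: 58 TEU
  B–I3: 27 TEU
  C–I2: 22 TEU
Total cost = 1808.
So C→I2 carries 22 TEU.

22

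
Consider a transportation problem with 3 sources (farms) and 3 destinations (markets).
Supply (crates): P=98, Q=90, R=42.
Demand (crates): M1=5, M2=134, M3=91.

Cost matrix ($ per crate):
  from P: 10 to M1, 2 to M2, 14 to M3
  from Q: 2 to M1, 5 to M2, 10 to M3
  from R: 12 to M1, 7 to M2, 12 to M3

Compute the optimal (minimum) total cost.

A cheapest plan:
  P→M2: 98 × $2 = $196
  Q→M1: 5 × $2 = $10
  Q→M3: 85 × $10 = $850
  R→M2: 36 × $7 = $252
  R→M3: 6 × $12 = $72
Total = 196 + 10 + 850 + 252 + 72 = $1380.

1380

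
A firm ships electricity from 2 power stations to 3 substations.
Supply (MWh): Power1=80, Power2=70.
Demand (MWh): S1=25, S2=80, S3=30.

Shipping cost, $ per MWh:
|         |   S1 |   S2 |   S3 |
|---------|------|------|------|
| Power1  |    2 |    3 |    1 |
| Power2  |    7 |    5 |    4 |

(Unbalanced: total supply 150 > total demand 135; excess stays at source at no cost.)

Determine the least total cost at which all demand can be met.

430

Optimal allocation:
  Power1–S1: 25 MWh
  Power1–S2: 25 MWh
  Power1–S3: 30 MWh
  Power2–S2: 55 MWh
Total cost = $430.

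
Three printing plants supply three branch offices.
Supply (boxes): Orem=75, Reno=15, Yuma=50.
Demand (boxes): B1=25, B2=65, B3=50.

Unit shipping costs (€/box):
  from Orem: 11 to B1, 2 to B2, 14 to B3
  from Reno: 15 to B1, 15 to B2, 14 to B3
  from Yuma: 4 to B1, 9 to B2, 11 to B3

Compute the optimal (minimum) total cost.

855

A cheapest plan:
  Orem to B2: 65 boxes
  Orem to B3: 10 boxes
  Reno to B3: 15 boxes
  Yuma to B1: 25 boxes
  Yuma to B3: 25 boxes
Total cost = €855.
(Supply check: Orem ships 75; Reno ships 15; Yuma ships 50.)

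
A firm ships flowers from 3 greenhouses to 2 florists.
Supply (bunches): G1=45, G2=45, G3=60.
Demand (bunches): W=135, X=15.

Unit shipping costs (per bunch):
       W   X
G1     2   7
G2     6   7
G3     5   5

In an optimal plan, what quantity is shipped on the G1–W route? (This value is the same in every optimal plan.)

Optimal shipments:
  G1→W: 45 × 2 = 90
  G2→W: 45 × 6 = 270
  G3→W: 45 × 5 = 225
  G3→X: 15 × 5 = 75
Total cost = 660.
So G1→W carries 45 bunches.

45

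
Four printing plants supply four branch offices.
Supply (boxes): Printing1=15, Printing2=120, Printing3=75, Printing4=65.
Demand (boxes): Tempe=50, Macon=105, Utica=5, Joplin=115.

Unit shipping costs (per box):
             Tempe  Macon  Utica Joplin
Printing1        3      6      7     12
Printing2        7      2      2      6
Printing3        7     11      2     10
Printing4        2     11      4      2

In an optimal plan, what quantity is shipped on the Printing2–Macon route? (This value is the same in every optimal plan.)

Solving gives:
  Printing1 to Tempe: 15 boxes
  Printing2 to Macon: 105 boxes
  Printing2 to Joplin: 15 boxes
  Printing3 to Tempe: 35 boxes
  Printing3 to Utica: 5 boxes
  Printing3 to Joplin: 35 boxes
  Printing4 to Joplin: 65 boxes
Total cost = 1080.
So Printing2→Macon carries 105 boxes.

105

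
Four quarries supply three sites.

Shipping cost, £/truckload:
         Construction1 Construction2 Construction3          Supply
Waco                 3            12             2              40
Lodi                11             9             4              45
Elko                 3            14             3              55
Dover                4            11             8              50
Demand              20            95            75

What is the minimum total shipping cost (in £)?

One minimum-cost allocation:
  Waco→Construction3: 40 × £2 = £80
  Lodi→Construction2: 45 × £9 = £405
  Elko→Construction1: 20 × £3 = £60
  Elko→Construction3: 35 × £3 = £105
  Dover→Construction2: 50 × £11 = £550
Total = 80 + 405 + 60 + 105 + 550 = £1200.

1200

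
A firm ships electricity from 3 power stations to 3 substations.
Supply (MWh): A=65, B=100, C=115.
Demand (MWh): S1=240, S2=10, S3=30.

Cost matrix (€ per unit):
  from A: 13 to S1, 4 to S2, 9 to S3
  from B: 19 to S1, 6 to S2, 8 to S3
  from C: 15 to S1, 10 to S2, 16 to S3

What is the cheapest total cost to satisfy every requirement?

An optimal shipping plan:
  A→S1: 65 × €13 = €845
  B→S1: 60 × €19 = €1140
  B→S2: 10 × €6 = €60
  B→S3: 30 × €8 = €240
  C→S1: 115 × €15 = €1725
Total = 845 + 1140 + 60 + 240 + 1725 = €4010.
(Supply check: A ships 65; B ships 100; C ships 115.)

4010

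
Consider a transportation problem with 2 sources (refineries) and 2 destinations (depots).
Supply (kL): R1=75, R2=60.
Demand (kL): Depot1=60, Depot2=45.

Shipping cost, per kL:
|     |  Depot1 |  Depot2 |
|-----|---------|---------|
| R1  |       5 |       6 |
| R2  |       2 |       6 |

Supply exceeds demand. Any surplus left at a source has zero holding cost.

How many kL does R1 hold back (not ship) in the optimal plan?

Minimum-cost shipments:
  R1->Depot2: 45 × 6 = 270
  R2->Depot1: 60 × 2 = 120
Total cost = 390.
R1 ships 45 of its 75, leaving 30.

30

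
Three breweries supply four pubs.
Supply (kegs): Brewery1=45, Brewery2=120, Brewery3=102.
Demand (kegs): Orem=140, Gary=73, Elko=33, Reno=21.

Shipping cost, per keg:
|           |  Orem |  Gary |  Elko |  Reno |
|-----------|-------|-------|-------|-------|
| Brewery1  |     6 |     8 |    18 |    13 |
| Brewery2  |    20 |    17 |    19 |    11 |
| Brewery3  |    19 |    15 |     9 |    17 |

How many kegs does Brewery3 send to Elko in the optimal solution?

The minimum-cost plan:
  Brewery1 to Orem: 45 × 6 = 270
  Brewery2 to Orem: 95 × 20 = 1900
  Brewery2 to Gary: 4 × 17 = 68
  Brewery2 to Reno: 21 × 11 = 231
  Brewery3 to Gary: 69 × 15 = 1035
  Brewery3 to Elko: 33 × 9 = 297
Total cost = 3801.
So Brewery3→Elko carries 33 kegs.

33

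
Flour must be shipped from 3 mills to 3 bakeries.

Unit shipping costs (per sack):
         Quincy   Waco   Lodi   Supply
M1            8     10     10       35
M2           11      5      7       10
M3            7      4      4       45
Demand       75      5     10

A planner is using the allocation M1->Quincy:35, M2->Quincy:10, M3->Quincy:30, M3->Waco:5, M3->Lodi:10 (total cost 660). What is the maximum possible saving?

20

Current plan cost = 35·8 + 10·11 + 30·7 + 5·4 + 10·4 = 660.
Optimal plan:
  M1→Quincy: 35 sacks
  M2→Waco: 5 sacks
  M2→Lodi: 5 sacks
  M3→Quincy: 40 sacks
  M3→Lodi: 5 sacks
Optimal cost = 640.
Saving = 660 − 640 = 20.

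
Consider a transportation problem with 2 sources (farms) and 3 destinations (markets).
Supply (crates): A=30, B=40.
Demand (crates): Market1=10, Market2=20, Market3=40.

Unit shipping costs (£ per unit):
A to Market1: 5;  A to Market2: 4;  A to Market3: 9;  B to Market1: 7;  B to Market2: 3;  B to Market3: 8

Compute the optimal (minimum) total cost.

450

An optimal shipping plan:
  A→Market1: 10 crates
  A→Market2: 20 crates
  B→Market3: 40 crates
Total cost = £450.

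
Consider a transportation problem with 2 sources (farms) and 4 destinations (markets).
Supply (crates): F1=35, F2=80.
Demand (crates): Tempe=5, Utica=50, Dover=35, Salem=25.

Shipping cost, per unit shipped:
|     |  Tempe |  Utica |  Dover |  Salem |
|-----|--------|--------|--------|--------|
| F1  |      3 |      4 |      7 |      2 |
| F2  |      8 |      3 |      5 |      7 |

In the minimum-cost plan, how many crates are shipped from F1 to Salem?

25

Optimal shipments:
  F1 to Tempe: 5 × 3 = 15
  F1 to Utica: 5 × 4 = 20
  F1 to Salem: 25 × 2 = 50
  F2 to Utica: 45 × 3 = 135
  F2 to Dover: 35 × 5 = 175
Total cost = 395.
So F1→Salem carries 25 crates.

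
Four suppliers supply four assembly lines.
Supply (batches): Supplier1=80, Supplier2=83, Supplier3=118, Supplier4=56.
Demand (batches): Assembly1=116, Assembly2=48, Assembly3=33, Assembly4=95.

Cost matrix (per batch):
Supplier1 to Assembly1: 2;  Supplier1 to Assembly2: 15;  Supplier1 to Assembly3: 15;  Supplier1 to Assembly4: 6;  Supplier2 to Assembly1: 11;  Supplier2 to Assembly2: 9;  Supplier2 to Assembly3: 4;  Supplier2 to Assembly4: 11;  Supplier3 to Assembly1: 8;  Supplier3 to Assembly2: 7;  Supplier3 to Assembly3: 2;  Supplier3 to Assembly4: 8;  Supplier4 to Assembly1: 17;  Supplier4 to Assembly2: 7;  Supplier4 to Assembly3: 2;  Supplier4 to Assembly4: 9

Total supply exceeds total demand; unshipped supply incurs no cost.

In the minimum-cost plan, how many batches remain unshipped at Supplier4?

Minimum-cost shipments:
  Supplier1→Assembly1: 80 × 2 = 160
  Supplier2→Assembly2: 38 × 9 = 342
  Supplier3→Assembly1: 36 × 8 = 288
  Supplier3→Assembly4: 82 × 8 = 656
  Supplier4→Assembly2: 10 × 7 = 70
  Supplier4→Assembly3: 33 × 2 = 66
  Supplier4→Assembly4: 13 × 9 = 117
Total cost = 1699.
Supplier4 ships 56 of its 56, leaving 0.

0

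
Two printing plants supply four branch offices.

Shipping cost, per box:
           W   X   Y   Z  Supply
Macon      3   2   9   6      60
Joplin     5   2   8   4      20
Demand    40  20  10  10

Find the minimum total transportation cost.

280

One minimum-cost allocation:
  Macon->W: 40 × 3 = 120
  Macon->X: 20 × 2 = 40
  Joplin->Y: 10 × 8 = 80
  Joplin->Z: 10 × 4 = 40
Total = 120 + 40 + 80 + 40 = 280.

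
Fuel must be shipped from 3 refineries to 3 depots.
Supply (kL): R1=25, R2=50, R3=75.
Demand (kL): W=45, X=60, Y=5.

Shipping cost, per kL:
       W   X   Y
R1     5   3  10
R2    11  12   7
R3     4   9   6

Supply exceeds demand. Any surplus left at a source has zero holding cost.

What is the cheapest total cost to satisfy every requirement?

One minimum-cost allocation:
  R1 to X: 25 × 3 = 75
  R2 to X: 5 × 12 = 60
  R2 to Y: 5 × 7 = 35
  R3 to W: 45 × 4 = 180
  R3 to X: 30 × 9 = 270
Total = 75 + 60 + 35 + 180 + 270 = 620.
(Supply check: R1 ships 25; R2 ships 10; R3 ships 75.)

620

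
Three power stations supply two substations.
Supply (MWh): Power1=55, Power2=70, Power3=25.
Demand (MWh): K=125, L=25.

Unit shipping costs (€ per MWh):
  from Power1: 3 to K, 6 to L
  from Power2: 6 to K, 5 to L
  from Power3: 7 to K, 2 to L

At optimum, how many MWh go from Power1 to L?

Solving gives:
  Power1–K: 55 MWh
  Power2–K: 70 MWh
  Power3–L: 25 MWh
Total cost = €635.
The route Power1→L is not used.

0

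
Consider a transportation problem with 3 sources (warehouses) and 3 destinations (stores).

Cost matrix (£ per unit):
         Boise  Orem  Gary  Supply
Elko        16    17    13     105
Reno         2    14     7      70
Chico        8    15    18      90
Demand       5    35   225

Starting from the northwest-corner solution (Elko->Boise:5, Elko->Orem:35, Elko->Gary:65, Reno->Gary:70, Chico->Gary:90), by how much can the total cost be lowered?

Current plan cost = 5·16 + 35·17 + 65·13 + 70·7 + 90·18 = £3630.
Optimal plan:
  Elko to Gary: 105 × £13 = £1365
  Reno to Gary: 70 × £7 = £490
  Chico to Boise: 5 × £8 = £40
  Chico to Orem: 35 × £15 = £525
  Chico to Gary: 50 × £18 = £900
Optimal cost = £3320.
Saving = 3630 − 3320 = £310.

310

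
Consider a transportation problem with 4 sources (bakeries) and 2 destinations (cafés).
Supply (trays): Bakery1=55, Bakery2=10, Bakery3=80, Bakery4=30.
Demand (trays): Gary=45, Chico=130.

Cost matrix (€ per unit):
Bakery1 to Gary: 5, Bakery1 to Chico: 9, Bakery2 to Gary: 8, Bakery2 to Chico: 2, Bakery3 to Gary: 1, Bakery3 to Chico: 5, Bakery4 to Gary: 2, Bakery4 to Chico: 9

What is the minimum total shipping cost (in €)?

An optimal shipping plan:
  Bakery1 to Gary: 15 × €5 = €75
  Bakery1 to Chico: 40 × €9 = €360
  Bakery2 to Chico: 10 × €2 = €20
  Bakery3 to Chico: 80 × €5 = €400
  Bakery4 to Gary: 30 × €2 = €60
Total = 75 + 360 + 20 + 400 + 60 = €915.
(Supply check: Bakery1 ships 55; Bakery2 ships 10; Bakery3 ships 80; Bakery4 ships 30.)

915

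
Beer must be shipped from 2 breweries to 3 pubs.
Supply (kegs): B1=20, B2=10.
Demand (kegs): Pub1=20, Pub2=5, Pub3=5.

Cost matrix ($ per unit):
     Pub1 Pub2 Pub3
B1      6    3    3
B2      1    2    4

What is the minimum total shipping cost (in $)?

An optimal shipping plan:
  B1→Pub1: 10 × $6 = $60
  B1→Pub2: 5 × $3 = $15
  B1→Pub3: 5 × $3 = $15
  B2→Pub1: 10 × $1 = $10
Total = 60 + 15 + 15 + 10 = $100.

100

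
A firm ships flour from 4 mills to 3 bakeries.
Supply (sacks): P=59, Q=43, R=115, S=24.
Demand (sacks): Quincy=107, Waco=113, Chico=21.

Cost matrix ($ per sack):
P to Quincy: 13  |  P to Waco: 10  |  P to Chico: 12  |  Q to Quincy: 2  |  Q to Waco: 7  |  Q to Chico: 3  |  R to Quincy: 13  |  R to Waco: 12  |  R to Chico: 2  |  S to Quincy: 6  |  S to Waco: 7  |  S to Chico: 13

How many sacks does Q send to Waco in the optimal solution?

0

Solving gives:
  P to Waco: 59 × $10 = $590
  Q to Quincy: 43 × $2 = $86
  R to Quincy: 40 × $13 = $520
  R to Waco: 54 × $12 = $648
  R to Chico: 21 × $2 = $42
  S to Quincy: 24 × $6 = $144
Total cost = $2030.
The route Q→Waco is not used.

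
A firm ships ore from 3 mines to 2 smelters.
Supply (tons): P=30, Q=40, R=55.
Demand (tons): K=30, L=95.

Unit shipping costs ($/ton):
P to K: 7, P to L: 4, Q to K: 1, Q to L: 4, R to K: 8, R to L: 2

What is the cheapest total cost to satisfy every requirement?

One minimum-cost allocation:
  P->L: 30 × $4 = $120
  Q->K: 30 × $1 = $30
  Q->L: 10 × $4 = $40
  R->L: 55 × $2 = $110
Total = 120 + 30 + 40 + 110 = $300.
(Supply check: P ships 30; Q ships 40; R ships 55.)

300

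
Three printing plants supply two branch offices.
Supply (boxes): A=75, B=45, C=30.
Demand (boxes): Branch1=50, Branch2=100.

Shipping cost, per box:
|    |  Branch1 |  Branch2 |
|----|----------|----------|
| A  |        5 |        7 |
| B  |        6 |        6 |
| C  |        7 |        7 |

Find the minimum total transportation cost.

A cheapest plan:
  A→Branch1: 50 boxes
  A→Branch2: 25 boxes
  B→Branch2: 45 boxes
  C→Branch2: 30 boxes
Total cost = 905.

905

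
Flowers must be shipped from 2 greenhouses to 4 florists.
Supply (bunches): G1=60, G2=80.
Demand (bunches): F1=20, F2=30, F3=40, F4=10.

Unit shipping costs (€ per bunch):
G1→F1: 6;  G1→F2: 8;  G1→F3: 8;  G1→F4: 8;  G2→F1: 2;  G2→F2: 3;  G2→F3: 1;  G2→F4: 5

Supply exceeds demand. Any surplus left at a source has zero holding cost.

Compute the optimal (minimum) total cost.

290

An optimal shipping plan:
  G1->F1: 10 bunches
  G1->F4: 10 bunches
  G2->F1: 10 bunches
  G2->F2: 30 bunches
  G2->F3: 40 bunches
Total cost = €290.
(Supply check: G1 ships 20; G2 ships 80.)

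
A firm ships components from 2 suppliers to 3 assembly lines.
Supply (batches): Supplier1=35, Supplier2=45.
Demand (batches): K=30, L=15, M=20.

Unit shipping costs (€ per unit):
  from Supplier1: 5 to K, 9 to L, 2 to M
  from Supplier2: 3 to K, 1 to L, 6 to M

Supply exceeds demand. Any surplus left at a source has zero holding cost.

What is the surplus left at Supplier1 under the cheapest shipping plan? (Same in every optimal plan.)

Minimum-cost shipments:
  Supplier1→M: 20 × €2 = €40
  Supplier2→K: 30 × €3 = €90
  Supplier2→L: 15 × €1 = €15
Total cost = €145.
Supplier1 ships 20 of its 35, leaving 15.

15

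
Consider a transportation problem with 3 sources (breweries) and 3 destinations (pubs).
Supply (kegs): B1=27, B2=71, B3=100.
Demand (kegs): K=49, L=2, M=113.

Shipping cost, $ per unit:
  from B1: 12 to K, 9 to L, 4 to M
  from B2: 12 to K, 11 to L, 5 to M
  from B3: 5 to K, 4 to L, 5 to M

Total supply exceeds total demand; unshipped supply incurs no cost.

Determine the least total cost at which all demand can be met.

791

A cheapest plan:
  B1–M: 27 kegs
  B2–M: 71 kegs
  B3–K: 49 kegs
  B3–L: 2 kegs
  B3–M: 15 kegs
Total cost = $791.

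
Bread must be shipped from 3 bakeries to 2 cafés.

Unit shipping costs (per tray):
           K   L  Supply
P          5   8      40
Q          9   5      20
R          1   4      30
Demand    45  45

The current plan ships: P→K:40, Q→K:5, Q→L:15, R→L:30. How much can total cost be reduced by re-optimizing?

Current plan cost = 40·5 + 5·9 + 15·5 + 30·4 = 440.
Optimal plan:
  P→K: 40 × 5 = 200
  Q→L: 20 × 5 = 100
  R→K: 5 × 1 = 5
  R→L: 25 × 4 = 100
Optimal cost = 405.
Saving = 440 − 405 = 35.

35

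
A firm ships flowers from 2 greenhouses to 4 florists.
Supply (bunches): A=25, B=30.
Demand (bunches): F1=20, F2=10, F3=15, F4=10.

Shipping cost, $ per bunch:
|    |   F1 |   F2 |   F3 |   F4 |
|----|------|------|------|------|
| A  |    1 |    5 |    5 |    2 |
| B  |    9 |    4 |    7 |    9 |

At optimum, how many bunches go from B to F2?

The minimum-cost plan:
  A->F1: 20 bunches
  A->F4: 5 bunches
  B->F2: 10 bunches
  B->F3: 15 bunches
  B->F4: 5 bunches
Total cost = $220.
So B→F2 carries 10 bunches.

10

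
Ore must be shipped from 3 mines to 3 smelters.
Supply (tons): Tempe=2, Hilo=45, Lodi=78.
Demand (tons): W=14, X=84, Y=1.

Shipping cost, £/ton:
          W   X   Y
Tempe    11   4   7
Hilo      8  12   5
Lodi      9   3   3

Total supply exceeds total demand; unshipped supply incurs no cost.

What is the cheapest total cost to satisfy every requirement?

A cheapest plan:
  Tempe to X: 2 × £4 = £8
  Hilo to W: 14 × £8 = £112
  Hilo to X: 4 × £12 = £48
  Hilo to Y: 1 × £5 = £5
  Lodi to X: 78 × £3 = £234
Total = 8 + 112 + 48 + 5 + 234 = £407.

407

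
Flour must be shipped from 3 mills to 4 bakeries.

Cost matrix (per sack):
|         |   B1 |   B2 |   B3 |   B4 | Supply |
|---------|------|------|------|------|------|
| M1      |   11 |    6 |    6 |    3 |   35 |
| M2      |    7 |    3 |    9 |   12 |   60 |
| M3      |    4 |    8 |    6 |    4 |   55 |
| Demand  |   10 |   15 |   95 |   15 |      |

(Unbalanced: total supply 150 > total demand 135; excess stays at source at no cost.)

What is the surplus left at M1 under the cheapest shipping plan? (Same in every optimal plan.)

An optimal plan:
  M1→B3: 20 × 6 = 120
  M1→B4: 15 × 3 = 45
  M2→B1: 10 × 7 = 70
  M2→B2: 15 × 3 = 45
  M2→B3: 20 × 9 = 180
  M3→B3: 55 × 6 = 330
Total cost = 790.
M1 ships 35 of its 35, leaving 0.

0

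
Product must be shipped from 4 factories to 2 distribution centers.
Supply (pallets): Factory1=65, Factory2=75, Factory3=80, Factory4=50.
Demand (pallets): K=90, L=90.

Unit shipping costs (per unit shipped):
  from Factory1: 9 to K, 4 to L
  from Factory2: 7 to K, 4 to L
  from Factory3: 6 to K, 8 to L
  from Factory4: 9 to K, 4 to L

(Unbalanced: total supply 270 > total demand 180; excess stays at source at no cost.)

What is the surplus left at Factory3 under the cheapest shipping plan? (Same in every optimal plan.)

0

An optimal plan:
  Factory1–L: 65 × 4 = 260
  Factory2–K: 10 × 7 = 70
  Factory2–L: 25 × 4 = 100
  Factory3–K: 80 × 6 = 480
Total cost = 910.
Factory3 ships 80 of its 80, leaving 0.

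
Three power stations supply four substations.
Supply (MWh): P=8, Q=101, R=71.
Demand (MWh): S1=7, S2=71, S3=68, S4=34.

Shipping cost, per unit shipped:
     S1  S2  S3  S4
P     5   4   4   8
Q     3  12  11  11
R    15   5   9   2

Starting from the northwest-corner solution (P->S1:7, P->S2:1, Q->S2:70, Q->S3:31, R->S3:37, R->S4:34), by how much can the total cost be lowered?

255

Current plan cost = 7·5 + 1·4 + 70·12 + 31·11 + 37·9 + 34·2 = 1621.
Optimal plan:
  P to S2: 8 × 4 = 32
  Q to S1: 7 × 3 = 21
  Q to S2: 26 × 12 = 312
  Q to S3: 68 × 11 = 748
  R to S2: 37 × 5 = 185
  R to S4: 34 × 2 = 68
Optimal cost = 1366.
Saving = 1621 − 1366 = 255.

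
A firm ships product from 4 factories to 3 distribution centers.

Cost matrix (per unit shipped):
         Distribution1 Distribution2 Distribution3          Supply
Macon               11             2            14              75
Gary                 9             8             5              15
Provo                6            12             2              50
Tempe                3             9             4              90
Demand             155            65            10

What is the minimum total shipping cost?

905

An optimal shipping plan:
  Macon→Distribution1: 10 × 11 = 110
  Macon→Distribution2: 65 × 2 = 130
  Gary→Distribution1: 5 × 9 = 45
  Gary→Distribution3: 10 × 5 = 50
  Provo→Distribution1: 50 × 6 = 300
  Tempe→Distribution1: 90 × 3 = 270
Total = 110 + 130 + 45 + 50 + 300 + 270 = 905.
(Supply check: Macon ships 75; Gary ships 15; Provo ships 50; Tempe ships 90.)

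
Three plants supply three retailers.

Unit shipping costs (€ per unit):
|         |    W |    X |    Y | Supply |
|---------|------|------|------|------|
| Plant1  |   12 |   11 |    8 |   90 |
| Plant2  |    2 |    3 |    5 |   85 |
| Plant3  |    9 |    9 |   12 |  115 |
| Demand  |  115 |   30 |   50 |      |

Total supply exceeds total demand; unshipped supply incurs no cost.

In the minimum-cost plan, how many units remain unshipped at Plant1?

40

An optimal plan:
  Plant1->Y: 50 × €8 = €400
  Plant2->W: 85 × €2 = €170
  Plant3->W: 30 × €9 = €270
  Plant3->X: 30 × €9 = €270
Total cost = €1110.
Plant1 ships 50 of its 90, leaving 40.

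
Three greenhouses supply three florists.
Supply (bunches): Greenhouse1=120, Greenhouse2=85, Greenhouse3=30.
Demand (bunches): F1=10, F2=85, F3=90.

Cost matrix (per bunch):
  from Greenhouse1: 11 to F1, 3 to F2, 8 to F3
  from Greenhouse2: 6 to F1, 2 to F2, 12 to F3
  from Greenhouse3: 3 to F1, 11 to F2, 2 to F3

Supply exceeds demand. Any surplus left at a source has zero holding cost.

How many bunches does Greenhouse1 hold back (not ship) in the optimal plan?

An optimal plan:
  Greenhouse1→F2: 10 × 3 = 30
  Greenhouse1→F3: 60 × 8 = 480
  Greenhouse2→F1: 10 × 6 = 60
  Greenhouse2→F2: 75 × 2 = 150
  Greenhouse3→F3: 30 × 2 = 60
Total cost = 780.
Greenhouse1 ships 70 of its 120, leaving 50.

50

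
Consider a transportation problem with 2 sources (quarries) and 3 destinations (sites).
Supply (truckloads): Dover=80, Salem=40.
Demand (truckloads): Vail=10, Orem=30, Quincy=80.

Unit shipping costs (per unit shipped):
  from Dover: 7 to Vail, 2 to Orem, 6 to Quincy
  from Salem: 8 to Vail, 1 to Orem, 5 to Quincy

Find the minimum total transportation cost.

570

A cheapest plan:
  Dover to Vail: 10 truckloads
  Dover to Orem: 30 truckloads
  Dover to Quincy: 40 truckloads
  Salem to Quincy: 40 truckloads
Total cost = 570.
(Supply check: Dover ships 80; Salem ships 40.)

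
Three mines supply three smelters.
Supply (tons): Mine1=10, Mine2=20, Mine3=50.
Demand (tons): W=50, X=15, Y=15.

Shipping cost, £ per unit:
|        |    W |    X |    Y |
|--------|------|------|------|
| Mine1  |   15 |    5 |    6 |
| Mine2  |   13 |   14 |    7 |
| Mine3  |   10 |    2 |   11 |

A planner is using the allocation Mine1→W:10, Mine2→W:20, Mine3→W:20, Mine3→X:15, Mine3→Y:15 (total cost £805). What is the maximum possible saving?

135

Current plan cost = 10·15 + 20·13 + 20·10 + 15·2 + 15·11 = £805.
Optimal plan:
  Mine1–Y: 10 × £6 = £60
  Mine2–W: 15 × £13 = £195
  Mine2–Y: 5 × £7 = £35
  Mine3–W: 35 × £10 = £350
  Mine3–X: 15 × £2 = £30
Optimal cost = £670.
Saving = 805 − 670 = £135.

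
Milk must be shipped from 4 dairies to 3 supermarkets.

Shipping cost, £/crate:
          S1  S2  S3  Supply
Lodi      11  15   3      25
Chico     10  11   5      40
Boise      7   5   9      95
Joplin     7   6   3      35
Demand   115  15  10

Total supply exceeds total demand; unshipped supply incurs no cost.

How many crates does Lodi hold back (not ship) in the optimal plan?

15

Minimum-cost shipments:
  Lodi to S3: 10 crates
  Boise to S1: 80 crates
  Boise to S2: 15 crates
  Joplin to S1: 35 crates
Total cost = £910.
Lodi ships 10 of its 25, leaving 15.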